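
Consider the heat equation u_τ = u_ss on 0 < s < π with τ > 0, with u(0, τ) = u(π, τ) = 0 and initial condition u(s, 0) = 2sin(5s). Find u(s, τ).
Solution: Using separation of variables u = X(s)T(τ):
Eigenfunctions: sin(ns), n = 1, 2, 3, ...
General solution: u(s, τ) = Σ c_n sin(ns) exp(-n² τ)
Matching u(s,0) = 2sin(5s) term by term: c_5=2.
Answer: u(s, τ) = 2exp(-25τ)sin(5s)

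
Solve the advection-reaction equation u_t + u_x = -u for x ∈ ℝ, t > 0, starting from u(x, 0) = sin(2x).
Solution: Substitute u = exp(-t)w, i.e. w = exp(t)u.
By the product rule, u_t = exp(-t)(w_t - w), u_x = exp(-t)w_x.
Substituting into the PDE and dividing by exp(-t): w_t - w + w_x = -w.
The lower-order terms cancel, leaving the standard advection equation w_t + w_x = 0.
Initial data for w: w(x,0) = u(x,0) = sin(2x).
Solve for w:
  By method of characteristics (waves move right with speed 1):
  Along characteristics x - t = const, w is constant, so w(x,t) = f(x - t) with f = w(·, 0).
Hence w(x,t) = -sin(2t - 2x).
Transform back: u(x,t) = exp(-t)w(x,t).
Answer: u(x, t) = -exp(-t)sin(2t - 2x)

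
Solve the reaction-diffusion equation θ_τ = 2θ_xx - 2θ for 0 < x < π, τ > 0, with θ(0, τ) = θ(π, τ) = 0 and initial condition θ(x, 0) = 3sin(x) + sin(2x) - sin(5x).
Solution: Substitute θ = exp(-2τ)u.
Then θ_τ = exp(-2τ)(u_τ - 2u), θ_xx = exp(-2τ)u_xx; substituting and dividing by exp(-2τ), the lower-order terms cancel: u_τ = 2u_xx (standard heat equation).
Data for u: u(x,0) = θ(x,0) = 3sin(x) + sin(2x) - sin(5x). The boundary conditions carry over: u(0,τ) = u(π,τ) = 0.
Separating variables: u = Σ c_n exp(-2n²τ) sin(nx). From u(x,0) = 3sin(x) + sin(2x) - sin(5x): c_1=3, c_2=1, c_5=-1.
So u(x,τ) = 3exp(-2τ)sin(x) + exp(-8τ)sin(2x) - exp(-50τ)sin(5x), and θ(x,τ) = exp(-2τ)u(x,τ).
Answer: θ(x, τ) = 3exp(-4τ)sin(x) + exp(-10τ)sin(2x) - exp(-52τ)sin(5x)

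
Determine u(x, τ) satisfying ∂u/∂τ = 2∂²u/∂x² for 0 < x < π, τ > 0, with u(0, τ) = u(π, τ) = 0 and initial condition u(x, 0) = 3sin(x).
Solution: Using separation of variables u = X(x)T(τ):
Eigenfunctions: sin(nx), n = 1, 2, 3, ...
General solution: u(x, τ) = Σ c_n sin(nx) exp(-2n² τ)
Matching u(x,0) = 3sin(x) term by term: c_1=3.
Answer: u(x, τ) = 3exp(-2τ)sin(x)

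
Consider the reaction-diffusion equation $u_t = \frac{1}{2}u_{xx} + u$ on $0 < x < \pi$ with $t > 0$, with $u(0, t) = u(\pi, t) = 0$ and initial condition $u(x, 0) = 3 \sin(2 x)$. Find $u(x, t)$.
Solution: Substitute $u = e^{t}w$, i.e. $w = e^{-t}u$.
By the product rule, $u_t = e^{t}(w_t + w)$, $u_{xx} = e^{t}w_{xx}$.
Substituting into the PDE and dividing by $e^{t}$: $w_t + w = \frac{1}{2}w_{xx} + w$.
The lower-order terms cancel, leaving the standard heat equation $w_t = \frac{1}{2}w_{xx}$.
Initial data for $w$: $w(x,0) = u(x,0) = 3 \sin(2 x)$. The boundary conditions carry over: $w(0,t) = w(\pi,t) = 0$.
Solve for $w$:
  Using separation of variables $w = X(x)T(t)$:
  Eigenfunctions: $\sin(nx)$, $n = 1, 2, 3, \ldots$
  General solution: $w(x, t) = \sum c_n \sin(nx) e^{-n^2 t/2}$
  Matching $w(x,0) = 3 \sin(2 x)$ term by term: $c_2=3$.
Hence $w(x,t) = 3 e^{-2 t} \sin(2 x)$.
Transform back: $u(x,t) = e^{t}w(x,t)$.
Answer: $u(x, t) = 3 e^{-t} \sin(2 x)$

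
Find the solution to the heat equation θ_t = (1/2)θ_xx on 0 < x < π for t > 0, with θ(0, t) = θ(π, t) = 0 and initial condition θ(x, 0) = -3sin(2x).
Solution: Using separation of variables θ = X(x)G(t):
Eigenfunctions: sin(nx), n = 1, 2, 3, ...
General solution: θ(x, t) = Σ c_n sin(nx) exp(-n² t/2)
Matching θ(x,0) = -3sin(2x) term by term: c_2=-3.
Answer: θ(x, t) = -3exp(-2t)sin(2x)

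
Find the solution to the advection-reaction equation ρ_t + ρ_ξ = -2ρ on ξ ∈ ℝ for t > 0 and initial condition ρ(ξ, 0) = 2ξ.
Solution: Substitute ρ = exp(-2t)u, i.e. u = exp(2t)ρ.
By the product rule, ρ_t = exp(-2t)(u_t - 2u), ρ_ξ = exp(-2t)u_ξ.
Substituting into the PDE and dividing by exp(-2t): u_t - 2u + u_ξ = -2u.
The lower-order terms cancel, leaving the standard advection equation u_t + u_ξ = 0.
Initial data for u: u(ξ,0) = ρ(ξ,0) = 2ξ.
Solve for u:
  By method of characteristics (waves move right with speed 1):
  Along characteristics ξ - t = const, u is constant, so u(ξ,t) = f(ξ - t) with f = u(·, 0).
Hence u(ξ,t) = -2t + 2ξ.
Transform back: ρ(ξ,t) = exp(-2t)u(ξ,t).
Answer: ρ(ξ, t) = -2texp(-2t) + 2ξexp(-2t)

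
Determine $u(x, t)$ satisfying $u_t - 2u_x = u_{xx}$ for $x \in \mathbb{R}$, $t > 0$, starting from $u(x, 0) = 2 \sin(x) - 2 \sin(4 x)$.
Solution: Moving frame: $\eta = x + 2t$, $\sigma = t$, $u = w(\eta,\sigma)$, so $u_t = w_{\sigma} + 2w_{\eta}$ and $u_{xx} = w_{\eta\eta}$.
Hence $u_t - 2u_x = w_{\sigma}$ and the PDE becomes the heat equation $w_{\sigma} = w_{\eta\eta}$ on $\eta \in \mathbb{R}$.
Initial data: $w(\eta,0) = u(\eta,0) = 2 \sin(\eta) - 2 \sin(4 \eta)$. Each mode $\sin(n\eta)$ decays as $e^{-n^2\sigma}$ on $\mathbb{R}$, so $w(\eta,\sigma) = \sum c_n e^{-n^2\sigma} \sin(n\eta)$ with $c_1=2, c_4=-2$: $w(\eta,\sigma) = 2 e^{-\sigma} \sin(\eta) - 2 e^{-16 \sigma} \sin(4 \eta)$.
Substituting back: $u(x,t) = w(x + 2t, t)$.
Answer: $u(x, t) = 2 e^{-t} \sin(2 t + x) - 2 e^{-16 t} \sin(8 t + 4 x)$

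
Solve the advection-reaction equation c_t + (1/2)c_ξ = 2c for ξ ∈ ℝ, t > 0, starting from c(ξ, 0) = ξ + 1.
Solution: Substitute c = exp(2t)u, i.e. u = exp(-2t)c.
By the product rule, c_t = exp(2t)(u_t + 2u), c_ξ = exp(2t)u_ξ.
Substituting into the PDE and dividing by exp(2t): u_t + 2u + (1/2)u_ξ = 2u.
The lower-order terms cancel, leaving the standard advection equation u_t + (1/2)u_ξ = 0.
Initial data for u: u(ξ,0) = c(ξ,0) = ξ + 1.
Solve for u:
  By method of characteristics (waves move right with speed 1/2):
  Along characteristics ξ - (1/2)t = const, u is constant, so u(ξ,t) = f(ξ - (1/2)t) with f = u(·, 0).
Hence u(ξ,t) = -(1/2)t + ξ + 1.
Transform back: c(ξ,t) = exp(2t)u(ξ,t).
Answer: c(ξ, t) = -(1/2)texp(2t) + ξexp(2t) + exp(2t)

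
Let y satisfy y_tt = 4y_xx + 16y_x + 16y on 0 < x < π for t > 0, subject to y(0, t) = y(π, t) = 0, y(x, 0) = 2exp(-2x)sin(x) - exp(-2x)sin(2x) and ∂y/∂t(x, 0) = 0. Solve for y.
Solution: Substitute y = exp(-2x)u, i.e. u = exp(2x)y.
By the product rule, y_x = exp(-2x)(u_x - 2u), y_xx = exp(-2x)(u_xx - 4u_x + 4u), y_tt = exp(-2x)u_tt.
Substituting into the PDE and dividing by exp(-2x): u_tt = 4(u_xx - 4u_x + 4u) + 16(u_x - 2u) + 16u.
The lower-order terms cancel, leaving the standard wave equation u_tt = 4u_xx.
Initial data for u: u(x,0) = exp(2x)y(x,0) = 2sin(x) - sin(2x); u_t(x,0) = exp(2x)y_t(x,0) = 0. The boundary conditions carry over: u(0,t) = u(π,t) = 0.
Solve for u:
  Using separation of variables u = X(x)T(t):
  Eigenfunctions: sin(nx), n = 1, 2, 3, ...
  General solution: u(x, t) = Σ [A_n cos(2n t) + B_n sin(2n t)] sin(nx)
  From u(x,0) = 2sin(x) - sin(2x): A_1=2, A_2=-1. From u_t(x,0) = 0: all B_n = 0.
Hence u(x,t) = 2sin(x)cos(2t) - sin(2x)cos(4t).
Transform back: y(x,t) = exp(-2x)u(x,t).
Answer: y(x, t) = 2exp(-2x)sin(x)cos(2t) - exp(-2x)sin(2x)cos(4t)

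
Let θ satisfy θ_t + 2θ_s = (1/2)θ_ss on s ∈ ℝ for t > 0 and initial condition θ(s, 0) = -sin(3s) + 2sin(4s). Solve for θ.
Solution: Change to a moving frame: let η = s - 2t, σ = t and write θ(s,t) = u(η,σ).
By the chain rule θ_t = u_σ - 2u_η, θ_s = u_η, θ_ss = u_ηη.
Then θ_t + 2θ_s = u_σ: the advection term cancels and the PDE becomes the heat equation u_σ = (1/2)u_ηη on η ∈ ℝ.
Initial data: u(η,0) = θ(η,0) = -sin(3η) + 2sin(4η).
On η ∈ ℝ each mode satisfies (sin(nη))″ = -n² sin(nη), so exp(-n²σ/2) sin(nη) solves the heat equation; by superposition u(η,σ) = Σ c_n exp(-n²σ/2) sin(nη).
Reading off the coefficients: c_3=-1, c_4=2, so u(η,σ) = 2exp(-8σ)sin(4η) - exp(-9σ/2)sin(3η).
Substituting back η = s - 2t, σ = t: θ(s,t) = u(s - 2t, t).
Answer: θ(s, t) = 2exp(-8t)sin(4s - 8t) - exp(-9t/2)sin(3s - 6t)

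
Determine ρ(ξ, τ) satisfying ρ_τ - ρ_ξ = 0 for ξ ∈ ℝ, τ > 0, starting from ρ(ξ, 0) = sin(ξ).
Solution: By method of characteristics (waves move left with speed 1):
Along characteristics ξ + τ = const, ρ is constant, so ρ(ξ,τ) = f(ξ + τ) with f = ρ(·, 0).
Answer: ρ(ξ, τ) = sin(ξ + τ)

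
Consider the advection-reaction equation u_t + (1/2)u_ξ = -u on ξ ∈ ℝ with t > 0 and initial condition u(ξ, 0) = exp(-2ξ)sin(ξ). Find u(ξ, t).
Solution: Substitute u = exp(-2ξ)w, i.e. w = exp(2ξ)u.
By the product rule, u_ξ = exp(-2ξ)(w_ξ - 2w), u_t = exp(-2ξ)w_t.
Substituting into the PDE and dividing by exp(-2ξ): w_t + (1/2)(w_ξ - 2w) = -w.
The lower-order terms cancel, leaving the standard advection equation w_t + (1/2)w_ξ = 0.
Initial data for w: w(ξ,0) = exp(2ξ)u(ξ,0) = sin(ξ).
Solve for w:
  By method of characteristics (waves move right with speed 1/2):
  Along characteristics ξ - (1/2)t = const, w is constant, so w(ξ,t) = f(ξ - (1/2)t) with f = w(·, 0).
Hence w(ξ,t) = -sin(t/2 - ξ).
Transform back: u(ξ,t) = exp(-2ξ)w(ξ,t).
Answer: u(ξ, t) = -exp(-2ξ)sin(t/2 - ξ)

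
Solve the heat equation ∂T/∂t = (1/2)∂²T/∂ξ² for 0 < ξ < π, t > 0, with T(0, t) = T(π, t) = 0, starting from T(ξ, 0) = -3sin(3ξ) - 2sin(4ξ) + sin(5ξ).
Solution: Separating variables: T = Σ c_n exp(-n²t/2) sin(nξ). From T(ξ,0) = -3sin(3ξ) - 2sin(4ξ) + sin(5ξ): c_3=-3, c_4=-2, c_5=1.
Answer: T(ξ, t) = -2exp(-8t)sin(4ξ) - 3exp(-9t/2)sin(3ξ) + exp(-25t/2)sin(5ξ)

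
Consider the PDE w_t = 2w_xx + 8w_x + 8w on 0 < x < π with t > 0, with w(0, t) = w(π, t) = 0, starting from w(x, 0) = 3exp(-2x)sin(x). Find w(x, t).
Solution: Substitute w = exp(-2x)u, i.e. u = exp(2x)w.
By the product rule, w_x = exp(-2x)(u_x - 2u), w_xx = exp(-2x)(u_xx - 4u_x + 4u), w_t = exp(-2x)u_t.
Substituting into the PDE and dividing by exp(-2x): u_t = 2(u_xx - 4u_x + 4u) + 8(u_x - 2u) + 8u.
The lower-order terms cancel, leaving the standard heat equation u_t = 2u_xx.
Initial data for u: u(x,0) = exp(2x)w(x,0) = 3sin(x). The boundary conditions carry over: u(0,t) = u(π,t) = 0.
Solve for u:
  Using separation of variables u = X(x)T(t):
  Eigenfunctions: sin(nx), n = 1, 2, 3, ...
  General solution: u(x, t) = Σ c_n sin(nx) exp(-2n² t)
  Matching u(x,0) = 3sin(x) term by term: c_1=3.
Hence u(x,t) = 3exp(-2t)sin(x).
Transform back: w(x,t) = exp(-2x)u(x,t).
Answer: w(x, t) = 3exp(-2t)exp(-2x)sin(x)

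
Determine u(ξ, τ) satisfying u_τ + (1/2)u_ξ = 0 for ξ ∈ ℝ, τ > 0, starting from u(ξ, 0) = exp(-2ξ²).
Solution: By method of characteristics (waves move right with speed 1/2):
Along characteristics ξ - (1/2)τ = const, u is constant, so u(ξ,τ) = f(ξ - (1/2)τ) with f = u(·, 0).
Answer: u(ξ, τ) = exp(-2(ξ - τ/2)²)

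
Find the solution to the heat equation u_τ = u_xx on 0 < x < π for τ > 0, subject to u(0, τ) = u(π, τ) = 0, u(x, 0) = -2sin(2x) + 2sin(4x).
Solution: Using separation of variables u = X(x)T(τ):
Eigenfunctions: sin(nx), n = 1, 2, 3, ...
General solution: u(x, τ) = Σ c_n sin(nx) exp(-n² τ)
Matching u(x,0) = -2sin(2x) + 2sin(4x) term by term: c_2=-2, c_4=2.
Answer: u(x, τ) = -2exp(-4τ)sin(2x) + 2exp(-16τ)sin(4x)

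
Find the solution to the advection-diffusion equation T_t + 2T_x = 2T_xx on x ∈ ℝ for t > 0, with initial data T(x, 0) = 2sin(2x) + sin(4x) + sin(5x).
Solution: Change to a moving frame: let η = x - 2t, σ = t and write T(x,t) = u(η,σ).
By the chain rule T_t = u_σ - 2u_η, T_x = u_η, T_xx = u_ηη.
Then T_t + 2T_x = u_σ: the advection term cancels and the PDE becomes the heat equation u_σ = 2u_ηη on η ∈ ℝ.
Initial data: u(η,0) = T(η,0) = 2sin(2η) + sin(4η) + sin(5η).
On η ∈ ℝ each mode satisfies (sin(nη))″ = -n² sin(nη), so exp(-2n²σ) sin(nη) solves the heat equation; by superposition u(η,σ) = Σ c_n exp(-2n²σ) sin(nη).
Reading off the coefficients: c_2=2, c_4=1, c_5=1, so u(η,σ) = 2exp(-8σ)sin(2η) + exp(-32σ)sin(4η) + exp(-50σ)sin(5η).
Substituting back η = x - 2t, σ = t: T(x,t) = u(x - 2t, t).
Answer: T(x, t) = -2exp(-8t)sin(4t - 2x) - exp(-32t)sin(8t - 4x) - exp(-50t)sin(10t - 5x)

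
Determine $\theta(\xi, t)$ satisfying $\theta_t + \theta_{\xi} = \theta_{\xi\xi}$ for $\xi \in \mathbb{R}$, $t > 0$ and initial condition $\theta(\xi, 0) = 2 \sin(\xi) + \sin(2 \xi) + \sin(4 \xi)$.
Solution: Moving frame: $\eta = \xi - t$, $\sigma = t$, $\theta = u(\eta,\sigma)$, so $\theta_t = u_{\sigma} - u_{\eta}$ and $\theta_{\xi\xi} = u_{\eta\eta}$.
Hence $\theta_t + \theta_{\xi} = u_{\sigma}$ and the PDE becomes the heat equation $u_{\sigma} = u_{\eta\eta}$ on $\eta \in \mathbb{R}$.
Initial data: $u(\eta,0) = \theta(\eta,0) = 2 \sin(\eta) + \sin(2 \eta) + \sin(4 \eta)$. Each mode $\sin(n\eta)$ decays as $e^{-n^2\sigma}$ on $\mathbb{R}$, so $u(\eta,\sigma) = \sum c_n e^{-n^2\sigma} \sin(n\eta)$ with $c_1=2, c_2=1, c_4=1$: $u(\eta,\sigma) = 2 e^{-\sigma} \sin(\eta) + e^{-4 \sigma} \sin(2 \eta) + e^{-16 \sigma} \sin(4 \eta)$.
Substituting back: $\theta(\xi,t) = u(\xi - t, t)$.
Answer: $\theta(\xi, t) = 2 e^{-t} \sin(\xi - t) + e^{-4 t} \sin(2 \xi - 2 t) + e^{-16 t} \sin(4 \xi - 4 t)$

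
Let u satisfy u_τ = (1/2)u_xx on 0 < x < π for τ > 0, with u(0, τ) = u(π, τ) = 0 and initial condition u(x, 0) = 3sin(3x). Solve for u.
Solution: Using separation of variables u = X(x)T(τ):
Eigenfunctions: sin(nx), n = 1, 2, 3, ...
General solution: u(x, τ) = Σ c_n sin(nx) exp(-n² τ/2)
Matching u(x,0) = 3sin(3x) term by term: c_3=3.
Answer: u(x, τ) = 3exp(-9τ/2)sin(3x)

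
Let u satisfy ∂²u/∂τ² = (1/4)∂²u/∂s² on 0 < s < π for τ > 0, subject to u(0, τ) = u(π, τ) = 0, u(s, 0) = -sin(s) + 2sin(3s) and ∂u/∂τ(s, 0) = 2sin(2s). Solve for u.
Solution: Using separation of variables u = X(s)T(τ):
Eigenfunctions: sin(ns), n = 1, 2, 3, ...
General solution: u(s, τ) = Σ [A_n cos(n τ/2) + B_n sin(n τ/2)] sin(ns)
From u(s,0) = -sin(s) + 2sin(3s): A_1=-1, A_3=2. From u_τ(s,0) = 2sin(2s), using u_τ(s,0) = Σ ω_n B_n sin(ns) with ω_n = n/2: B_2 = 2/1 = 2.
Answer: u(s, τ) = -sin(s)cos(τ/2) + 2sin(2s)sin(τ) + 2sin(3s)cos(3τ/2)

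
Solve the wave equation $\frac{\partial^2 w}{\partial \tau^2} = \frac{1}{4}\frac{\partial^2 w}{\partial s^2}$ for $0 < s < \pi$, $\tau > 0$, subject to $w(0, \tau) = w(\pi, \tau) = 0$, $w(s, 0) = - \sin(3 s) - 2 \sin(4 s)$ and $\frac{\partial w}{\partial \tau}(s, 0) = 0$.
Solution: Separating variables: $w = \sum [A_n \cos(\omega_n \tau) + B_n \sin(\omega_n \tau)] \sin(ns)$, $\omega_n = n/2$. From ICs: $A_3=-1, A_4=-2$.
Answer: $w(s, \tau) = - \sin(3 s) \cos(3 \tau/2) - 2 \sin(4 s) \cos(2 \tau)$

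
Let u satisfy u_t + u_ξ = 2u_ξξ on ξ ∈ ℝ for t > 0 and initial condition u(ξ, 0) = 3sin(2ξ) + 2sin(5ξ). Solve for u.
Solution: Change to a moving frame: let η = ξ - t, σ = t and write u(ξ,t) = w(η,σ).
By the chain rule u_t = w_σ - w_η, u_ξ = w_η, u_ξξ = w_ηη.
Then u_t + u_ξ = w_σ: the advection term cancels and the PDE becomes the heat equation w_σ = 2w_ηη on η ∈ ℝ.
Initial data: w(η,0) = u(η,0) = 3sin(2η) + 2sin(5η).
On η ∈ ℝ each mode satisfies (sin(nη))″ = -n² sin(nη), so exp(-2n²σ) sin(nη) solves the heat equation; by superposition w(η,σ) = Σ c_n exp(-2n²σ) sin(nη).
Reading off the coefficients: c_2=3, c_5=2, so w(η,σ) = 3exp(-8σ)sin(2η) + 2exp(-50σ)sin(5η).
Substituting back η = ξ - t, σ = t: u(ξ,t) = w(ξ - t, t).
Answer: u(ξ, t) = -3exp(-8t)sin(2t - 2ξ) - 2exp(-50t)sin(5t - 5ξ)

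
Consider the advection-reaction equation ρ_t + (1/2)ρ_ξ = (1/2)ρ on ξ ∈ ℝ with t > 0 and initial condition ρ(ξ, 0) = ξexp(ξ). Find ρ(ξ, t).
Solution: Substitute ρ = exp(ξ)u, i.e. u = exp(-ξ)ρ.
By the product rule, ρ_ξ = exp(ξ)(u_ξ + u), ρ_t = exp(ξ)u_t.
Substituting into the PDE and dividing by exp(ξ): u_t + (1/2)(u_ξ + u) = (1/2)u.
The lower-order terms cancel, leaving the standard advection equation u_t + (1/2)u_ξ = 0.
Initial data for u: u(ξ,0) = exp(-ξ)ρ(ξ,0) = ξ.
Solve for u:
  By method of characteristics (waves move right with speed 1/2):
  Along characteristics ξ - (1/2)t = const, u is constant, so u(ξ,t) = f(ξ - (1/2)t) with f = u(·, 0).
Hence u(ξ,t) = -(1/2)t + ξ.
Transform back: ρ(ξ,t) = exp(ξ)u(ξ,t).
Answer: ρ(ξ, t) = -(1/2)texp(ξ) + ξexp(ξ)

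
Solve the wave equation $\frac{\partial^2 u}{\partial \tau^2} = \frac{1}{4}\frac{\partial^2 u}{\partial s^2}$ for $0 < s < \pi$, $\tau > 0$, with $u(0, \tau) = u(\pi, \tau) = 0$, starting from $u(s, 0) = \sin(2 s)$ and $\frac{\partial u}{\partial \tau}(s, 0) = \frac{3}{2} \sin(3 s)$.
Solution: Separating variables: $u = \sum [A_n \cos(\omega_n \tau) + B_n \sin(\omega_n \tau)] \sin(ns)$, $\omega_n = n/2$. From ICs ($B_n$ = velocity coefficient / $\omega_n$): $A_2=1, B_3=1$.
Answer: $u(s, \tau) = \sin(3 \tau/2) \sin(3 s) + \sin(2 s) \cos(\tau)$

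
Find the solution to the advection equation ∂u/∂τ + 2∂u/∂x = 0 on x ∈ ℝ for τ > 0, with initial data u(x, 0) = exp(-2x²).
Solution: By characteristics (dx/dτ = 2), u(x,τ) = f(x - 2τ) with f = u(·, 0).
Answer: u(x, τ) = exp(-2(x - 2τ)²)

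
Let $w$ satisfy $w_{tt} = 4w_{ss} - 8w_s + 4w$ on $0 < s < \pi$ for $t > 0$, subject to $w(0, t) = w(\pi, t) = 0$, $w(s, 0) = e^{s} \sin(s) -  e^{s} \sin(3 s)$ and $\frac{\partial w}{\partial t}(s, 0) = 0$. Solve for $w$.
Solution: Substitute $w = e^{s}u$, i.e. $u = e^{-s}w$.
By the product rule, $w_s = e^{s}(u_s + u)$, $w_{ss} = e^{s}(u_{ss} + 2u_s + u)$, $w_{tt} = e^{s}u_{tt}$.
Substituting into the PDE and dividing by $e^{s}$: $u_{tt} = 4(u_{ss} + 2u_s + u) - 8(u_s + u) + 4u$.
The lower-order terms cancel, leaving the standard wave equation $u_{tt} = 4u_{ss}$.
Initial data for $u$: $u(s,0) = e^{-s}w(s,0) = \sin(s) - \sin(3 s)$; $u_t(s,0) = e^{-s}w_t(s,0) = 0$. The boundary conditions carry over: $u(0,t) = u(\pi,t) = 0$.
Solve for $u$:
  Using separation of variables $u = X(s)T(t)$:
  Eigenfunctions: $\sin(ns)$, $n = 1, 2, 3, \ldots$
  General solution: $u(s, t) = \sum [A_n \cos(2n t) + B_n \sin(2n t)] \sin(ns)$
  From $u(s,0) = \sin(s) - \sin(3 s)$: $A_1=1, A_3=-1$. From $u_t(s,0) = 0$: all $B_n = 0$.
Hence $u(s,t) = \sin(s) \cos(2 t) - \sin(3 s) \cos(6 t)$.
Transform back: $w(s,t) = e^{s}u(s,t)$.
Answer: $w(s, t) = e^{s} \sin(s) \cos(2 t) -  e^{s} \sin(3 s) \cos(6 t)$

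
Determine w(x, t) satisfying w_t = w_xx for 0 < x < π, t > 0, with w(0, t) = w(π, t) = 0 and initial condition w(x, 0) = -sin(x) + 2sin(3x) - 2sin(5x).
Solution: Using separation of variables w = X(x)T(t):
Eigenfunctions: sin(nx), n = 1, 2, 3, ...
General solution: w(x, t) = Σ c_n sin(nx) exp(-n² t)
Matching w(x,0) = -sin(x) + 2sin(3x) - 2sin(5x) term by term: c_1=-1, c_3=2, c_5=-2.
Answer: w(x, t) = -exp(-t)sin(x) + 2exp(-9t)sin(3x) - 2exp(-25t)sin(5x)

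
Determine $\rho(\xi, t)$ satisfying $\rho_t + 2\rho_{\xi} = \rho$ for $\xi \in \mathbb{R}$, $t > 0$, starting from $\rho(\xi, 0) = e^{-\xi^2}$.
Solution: Substitute $\rho = e^{t}u$, i.e. $u = e^{-t}\rho$.
By the product rule, $\rho_t = e^{t}(u_t + u)$, $\rho_{\xi} = e^{t}u_{\xi}$.
Substituting into the PDE and dividing by $e^{t}$: $u_t + u + 2u_{\xi} = u$.
The lower-order terms cancel, leaving the standard advection equation $u_t + 2u_{\xi} = 0$.
Initial data for $u$: $u(\xi,0) = \rho(\xi,0) = e^{-\xi^2}$.
Solve for $u$:
  By method of characteristics (waves move right with speed 2):
  Along characteristics $\xi - 2t =$ const, $u$ is constant, so $u(\xi,t) = f(\xi - 2t)$ with $f = u( \cdot , 0)$.
Hence $u(\xi,t) = e^{-(-2 t + \xi)^2}$.
Transform back: $\rho(\xi,t) = e^{t}u(\xi,t)$.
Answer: $\rho(\xi, t) = e^{t} e^{-(\xi - 2 t)^2}$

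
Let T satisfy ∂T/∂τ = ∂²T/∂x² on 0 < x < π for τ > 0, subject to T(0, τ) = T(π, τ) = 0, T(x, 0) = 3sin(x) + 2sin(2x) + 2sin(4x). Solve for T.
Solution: Separating variables: T = Σ c_n exp(-n²τ) sin(nx). From T(x,0) = 3sin(x) + 2sin(2x) + 2sin(4x): c_1=3, c_2=2, c_4=2.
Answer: T(x, τ) = 3exp(-τ)sin(x) + 2exp(-4τ)sin(2x) + 2exp(-16τ)sin(4x)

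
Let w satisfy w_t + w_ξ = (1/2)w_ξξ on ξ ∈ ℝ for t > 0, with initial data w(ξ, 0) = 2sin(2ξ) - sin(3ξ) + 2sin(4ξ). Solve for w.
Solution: Moving frame: η = ξ - t, σ = t, w = u(η,σ), so w_t = u_σ - u_η and w_ξξ = u_ηη.
Hence w_t + w_ξ = u_σ and the PDE becomes the heat equation u_σ = (1/2)u_ηη on η ∈ ℝ.
Initial data: u(η,0) = w(η,0) = 2sin(2η) - sin(3η) + 2sin(4η). Each mode sin(nη) decays as exp(-n²σ/2) on ℝ, so u(η,σ) = Σ c_n exp(-n²σ/2) sin(nη) with c_2=2, c_3=-1, c_4=2: u(η,σ) = 2exp(-2σ)sin(2η) + 2exp(-8σ)sin(4η) - exp(-9σ/2)sin(3η).
Substituting back: w(ξ,t) = u(ξ - t, t).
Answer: w(ξ, t) = -2exp(-2t)sin(2t - 2ξ) - 2exp(-8t)sin(4t - 4ξ) + exp(-9t/2)sin(3t - 3ξ)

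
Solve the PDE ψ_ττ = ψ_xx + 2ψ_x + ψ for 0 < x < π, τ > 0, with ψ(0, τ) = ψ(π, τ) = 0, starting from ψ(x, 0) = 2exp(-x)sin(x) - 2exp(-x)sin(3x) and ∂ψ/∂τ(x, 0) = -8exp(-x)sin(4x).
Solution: Substitute ψ = exp(-x)u, i.e. u = exp(x)ψ.
By the product rule, ψ_x = exp(-x)(u_x - u), ψ_xx = exp(-x)(u_xx - 2u_x + u), ψ_ττ = exp(-x)u_ττ.
Substituting into the PDE and dividing by exp(-x): u_ττ = (u_xx - 2u_x + u) + 2(u_x - u) + u.
The lower-order terms cancel, leaving the standard wave equation u_ττ = u_xx.
Initial data for u: u(x,0) = exp(x)ψ(x,0) = 2sin(x) - 2sin(3x); u_τ(x,0) = exp(x)ψ_τ(x,0) = -8sin(4x). The boundary conditions carry over: u(0,τ) = u(π,τ) = 0.
Solve for u:
  Using separation of variables u = X(x)T(τ):
  Eigenfunctions: sin(nx), n = 1, 2, 3, ...
  General solution: u(x, τ) = Σ [A_n cos(n τ) + B_n sin(n τ)] sin(nx)
  From u(x,0) = 2sin(x) - 2sin(3x): A_1=2, A_3=-2. From u_τ(x,0) = -8sin(4x), using u_τ(x,0) = Σ ω_n B_n sin(nx) with ω_n = n: B_4 = (-8)/4 = -2.
Hence u(x,τ) = 2sin(x)cos(τ) - 2sin(3x)cos(3τ) - 2sin(4x)sin(4τ).
Transform back: ψ(x,τ) = exp(-x)u(x,τ).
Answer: ψ(x, τ) = 2exp(-x)sin(x)cos(τ) - 2exp(-x)sin(3x)cos(3τ) - 2exp(-x)sin(4x)sin(4τ)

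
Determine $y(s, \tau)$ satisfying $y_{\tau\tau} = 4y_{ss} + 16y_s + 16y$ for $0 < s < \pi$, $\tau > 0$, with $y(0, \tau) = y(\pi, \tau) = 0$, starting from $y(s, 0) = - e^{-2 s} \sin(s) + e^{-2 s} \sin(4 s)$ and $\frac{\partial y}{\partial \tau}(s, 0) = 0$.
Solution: Substitute $y = e^{-2s}u$, i.e. $u = e^{2s}y$.
By the product rule, $y_s = e^{-2s}(u_s - 2u)$, $y_{ss} = e^{-2s}(u_{ss} - 4u_s + 4u)$, $y_{\tau\tau} = e^{-2s}u_{\tau\tau}$.
Substituting into the PDE and dividing by $e^{-2s}$: $u_{\tau\tau} = 4(u_{ss} - 4u_s + 4u) + 16(u_s - 2u) + 16u$.
The lower-order terms cancel, leaving the standard wave equation $u_{\tau\tau} = 4u_{ss}$.
Initial data for $u$: $u(s,0) = e^{2s}y(s,0) = - \sin(s) + \sin(4 s)$; $u_{\tau}(s,0) = e^{2s}y_{\tau}(s,0) = 0$. The boundary conditions carry over: $u(0,\tau) = u(\pi,\tau) = 0$.
Solve for $u$:
  Using separation of variables $u = X(s)T(\tau)$:
  Eigenfunctions: $\sin(ns)$, $n = 1, 2, 3, \ldots$
  General solution: $u(s, \tau) = \sum [A_n \cos(2n \tau) + B_n \sin(2n \tau)] \sin(ns)$
  From $u(s,0) = - \sin(s) + \sin(4 s)$: $A_1=-1, A_4=1$. From $u_{\tau}(s,0) = 0$: all $B_n = 0$.
Hence $u(s,\tau) = - \sin(s) \cos(2 \tau) + \sin(4 s) \cos(8 \tau)$.
Transform back: $y(s,\tau) = e^{-2s}u(s,\tau)$.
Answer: $y(s, \tau) = - e^{-2 s} \sin(s) \cos(2 \tau) + e^{-2 s} \sin(4 s) \cos(8 \tau)$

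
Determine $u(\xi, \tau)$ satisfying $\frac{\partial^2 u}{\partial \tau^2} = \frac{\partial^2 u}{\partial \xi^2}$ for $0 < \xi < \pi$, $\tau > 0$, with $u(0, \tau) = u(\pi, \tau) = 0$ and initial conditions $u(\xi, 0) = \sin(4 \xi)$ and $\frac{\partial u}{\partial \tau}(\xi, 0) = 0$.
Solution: Separating variables: $u = \sum [A_n \cos(\omega_n \tau) + B_n \sin(\omega_n \tau)] \sin(n\xi)$, $\omega_n = n$. From ICs: $A_4=1$.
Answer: $u(\xi, \tau) = \sin(4 \xi) \cos(4 \tau)$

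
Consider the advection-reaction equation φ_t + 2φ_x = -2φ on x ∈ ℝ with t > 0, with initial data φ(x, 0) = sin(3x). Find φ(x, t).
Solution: Substitute φ = exp(-2t)u, i.e. u = exp(2t)φ.
By the product rule, φ_t = exp(-2t)(u_t - 2u), φ_x = exp(-2t)u_x.
Substituting into the PDE and dividing by exp(-2t): u_t - 2u + 2u_x = -2u.
The lower-order terms cancel, leaving the standard advection equation u_t + 2u_x = 0.
Initial data for u: u(x,0) = φ(x,0) = sin(3x).
Solve for u:
  By method of characteristics (waves move right with speed 2):
  Along characteristics x - 2t = const, u is constant, so u(x,t) = f(x - 2t) with f = u(·, 0).
Hence u(x,t) = -sin(6t - 3x).
Transform back: φ(x,t) = exp(-2t)u(x,t).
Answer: φ(x, t) = -exp(-2t)sin(6t - 3x)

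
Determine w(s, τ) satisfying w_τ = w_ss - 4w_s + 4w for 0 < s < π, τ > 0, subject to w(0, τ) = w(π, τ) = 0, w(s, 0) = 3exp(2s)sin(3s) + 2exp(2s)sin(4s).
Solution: Substitute w = exp(2s)u, i.e. u = exp(-2s)w.
By the product rule, w_s = exp(2s)(u_s + 2u), w_ss = exp(2s)(u_ss + 4u_s + 4u), w_τ = exp(2s)u_τ.
Substituting into the PDE and dividing by exp(2s): u_τ = (u_ss + 4u_s + 4u) - 4(u_s + 2u) + 4u.
The lower-order terms cancel, leaving the standard heat equation u_τ = u_ss.
Initial data for u: u(s,0) = exp(-2s)w(s,0) = 3sin(3s) + 2sin(4s). The boundary conditions carry over: u(0,τ) = u(π,τ) = 0.
Solve for u:
  Using separation of variables u = X(s)T(τ):
  Eigenfunctions: sin(ns), n = 1, 2, 3, ...
  General solution: u(s, τ) = Σ c_n sin(ns) exp(-n² τ)
  Matching u(s,0) = 3sin(3s) + 2sin(4s) term by term: c_3=3, c_4=2.
Hence u(s,τ) = 3exp(-9τ)sin(3s) + 2exp(-16τ)sin(4s).
Transform back: w(s,τ) = exp(2s)u(s,τ).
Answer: w(s, τ) = 3exp(2s)exp(-9τ)sin(3s) + 2exp(2s)exp(-16τ)sin(4s)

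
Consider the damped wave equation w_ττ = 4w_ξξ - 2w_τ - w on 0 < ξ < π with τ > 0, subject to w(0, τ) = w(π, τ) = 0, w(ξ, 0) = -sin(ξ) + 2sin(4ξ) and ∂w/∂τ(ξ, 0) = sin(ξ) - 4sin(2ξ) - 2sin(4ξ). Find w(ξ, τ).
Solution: Substitute w = exp(-τ)u.
Then w_τ = exp(-τ)(u_τ - u), w_ττ = exp(-τ)(u_ττ - 2u_τ + u), w_ξξ = exp(-τ)u_ξξ; substituting and dividing by exp(-τ), the lower-order terms cancel: u_ττ = 4u_ξξ (standard wave equation).
Data for u: u(ξ,0) = w(ξ,0) = -sin(ξ) + 2sin(4ξ); u_τ(ξ,0) = w_τ(ξ,0) + w(ξ,0) = -4sin(2ξ). The boundary conditions carry over: u(0,τ) = u(π,τ) = 0.
Separating variables: u = Σ [A_n cos(ω_n τ) + B_n sin(ω_n τ)] sin(nξ), ω_n = 2n. From ICs (B_n = velocity coefficient / ω_n): A_1=-1, A_4=2, B_2=-1.
So u(ξ,τ) = -sin(ξ)cos(2τ) - sin(2ξ)sin(4τ) + 2sin(4ξ)cos(8τ), and w(ξ,τ) = exp(-τ)u(ξ,τ).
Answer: w(ξ, τ) = -exp(-τ)sin(ξ)cos(2τ) - exp(-τ)sin(2ξ)sin(4τ) + 2exp(-τ)sin(4ξ)cos(8τ)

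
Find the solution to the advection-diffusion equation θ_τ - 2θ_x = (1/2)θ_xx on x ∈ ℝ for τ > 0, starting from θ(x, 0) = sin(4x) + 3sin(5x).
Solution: Change to a moving frame: let η = x + 2τ, σ = τ and write θ(x,τ) = u(η,σ).
By the chain rule θ_τ = u_σ + 2u_η, θ_x = u_η, θ_xx = u_ηη.
Then θ_τ - 2θ_x = u_σ: the advection term cancels and the PDE becomes the heat equation u_σ = (1/2)u_ηη on η ∈ ℝ.
Initial data: u(η,0) = θ(η,0) = sin(4η) + 3sin(5η).
On η ∈ ℝ each mode satisfies (sin(nη))″ = -n² sin(nη), so exp(-n²σ/2) sin(nη) solves the heat equation; by superposition u(η,σ) = Σ c_n exp(-n²σ/2) sin(nη).
Reading off the coefficients: c_4=1, c_5=3, so u(η,σ) = exp(-8σ)sin(4η) + 3exp(-25σ/2)sin(5η).
Substituting back η = x + 2τ, σ = τ: θ(x,τ) = u(x + 2τ, τ).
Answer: θ(x, τ) = exp(-8τ)sin(4x + 8τ) + 3exp(-25τ/2)sin(5x + 10τ)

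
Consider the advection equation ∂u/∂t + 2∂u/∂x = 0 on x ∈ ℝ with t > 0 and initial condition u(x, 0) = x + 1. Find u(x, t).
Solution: By characteristics (dx/dt = 2), u(x,t) = f(x - 2t) with f = u(·, 0).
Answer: u(x, t) = -2t + x + 1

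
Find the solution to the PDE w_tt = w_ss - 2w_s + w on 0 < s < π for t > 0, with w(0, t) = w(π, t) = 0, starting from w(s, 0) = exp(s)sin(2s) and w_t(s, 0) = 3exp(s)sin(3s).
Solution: Substitute w = exp(s)u.
Then w_s = exp(s)(u_s + u), w_ss = exp(s)(u_ss + 2u_s + u), w_tt = exp(s)u_tt; substituting and dividing by exp(s), the lower-order terms cancel: u_tt = u_ss (standard wave equation).
Data for u: u(s,0) = exp(-s)w(s,0) = sin(2s); u_t(s,0) = exp(-s)w_t(s,0) = 3sin(3s). The boundary conditions carry over: u(0,t) = u(π,t) = 0.
Separating variables: u = Σ [A_n cos(ω_n t) + B_n sin(ω_n t)] sin(ns), ω_n = n. From ICs (B_n = velocity coefficient / ω_n): A_2=1, B_3=1.
So u(s,t) = sin(2s)cos(2t) + sin(3s)sin(3t), and w(s,t) = exp(s)u(s,t).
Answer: w(s, t) = exp(s)sin(2s)cos(2t) + exp(s)sin(3s)sin(3t)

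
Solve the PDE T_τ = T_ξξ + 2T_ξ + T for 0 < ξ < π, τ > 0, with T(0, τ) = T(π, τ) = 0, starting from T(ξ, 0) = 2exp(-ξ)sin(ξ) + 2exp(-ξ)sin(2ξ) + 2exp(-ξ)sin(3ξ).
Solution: Substitute T = exp(-ξ)u, i.e. u = exp(ξ)T.
By the product rule, T_ξ = exp(-ξ)(u_ξ - u), T_ξξ = exp(-ξ)(u_ξξ - 2u_ξ + u), T_τ = exp(-ξ)u_τ.
Substituting into the PDE and dividing by exp(-ξ): u_τ = (u_ξξ - 2u_ξ + u) + 2(u_ξ - u) + u.
The lower-order terms cancel, leaving the standard heat equation u_τ = u_ξξ.
Initial data for u: u(ξ,0) = exp(ξ)T(ξ,0) = 2sin(ξ) + 2sin(2ξ) + 2sin(3ξ). The boundary conditions carry over: u(0,τ) = u(π,τ) = 0.
Solve for u:
  Using separation of variables u = X(ξ)G(τ):
  Eigenfunctions: sin(nξ), n = 1, 2, 3, ...
  General solution: u(ξ, τ) = Σ c_n sin(nξ) exp(-n² τ)
  Matching u(ξ,0) = 2sin(ξ) + 2sin(2ξ) + 2sin(3ξ) term by term: c_1=2, c_2=2, c_3=2.
Hence u(ξ,τ) = 2exp(-τ)sin(ξ) + 2exp(-4τ)sin(2ξ) + 2exp(-9τ)sin(3ξ).
Transform back: T(ξ,τ) = exp(-ξ)u(ξ,τ).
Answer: T(ξ, τ) = 2exp(-ξ)exp(-τ)sin(ξ) + 2exp(-ξ)exp(-4τ)sin(2ξ) + 2exp(-ξ)exp(-9τ)sin(3ξ)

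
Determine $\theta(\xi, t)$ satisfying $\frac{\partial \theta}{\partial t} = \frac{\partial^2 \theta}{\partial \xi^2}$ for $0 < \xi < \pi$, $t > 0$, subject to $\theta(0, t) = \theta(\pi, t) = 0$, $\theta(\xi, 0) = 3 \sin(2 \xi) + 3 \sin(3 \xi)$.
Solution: Using separation of variables $\theta = X(\xi)G(t)$:
Eigenfunctions: $\sin(n\xi)$, $n = 1, 2, 3, \ldots$
General solution: $\theta(\xi, t) = \sum c_n \sin(n\xi) e^{-n^2 t}$
Matching $\theta(\xi,0) = 3 \sin(2 \xi) + 3 \sin(3 \xi)$ term by term: $c_2=3, c_3=3$.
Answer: $\theta(\xi, t) = 3 e^{-4 t} \sin(2 \xi) + 3 e^{-9 t} \sin(3 \xi)$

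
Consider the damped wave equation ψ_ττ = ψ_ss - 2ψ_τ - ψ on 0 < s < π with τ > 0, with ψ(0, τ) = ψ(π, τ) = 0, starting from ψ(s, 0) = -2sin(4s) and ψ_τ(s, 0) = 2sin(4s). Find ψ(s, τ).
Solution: Substitute ψ = exp(-τ)u, i.e. u = exp(τ)ψ.
By the product rule, ψ_τ = exp(-τ)(u_τ - u), ψ_ττ = exp(-τ)(u_ττ - 2u_τ + u), ψ_ss = exp(-τ)u_ss.
Substituting into the PDE and dividing by exp(-τ): u_ττ - 2u_τ + u = u_ss - 2(u_τ - u) - u.
The lower-order terms cancel, leaving the standard wave equation u_ττ = u_ss.
Initial data for u: u(s,0) = ψ(s,0) = -2sin(4s); u_τ(s,0) = ψ_τ(s,0) + ψ(s,0) = 0. The boundary conditions carry over: u(0,τ) = u(π,τ) = 0.
Solve for u:
  Using separation of variables u = X(s)T(τ):
  Eigenfunctions: sin(ns), n = 1, 2, 3, ...
  General solution: u(s, τ) = Σ [A_n cos(n τ) + B_n sin(n τ)] sin(ns)
  From u(s,0) = -2sin(4s): A_4=-2. From u_τ(s,0) = 0: all B_n = 0.
Hence u(s,τ) = -2sin(4s)cos(4τ).
Transform back: ψ(s,τ) = exp(-τ)u(s,τ).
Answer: ψ(s, τ) = -2exp(-τ)sin(4s)cos(4τ)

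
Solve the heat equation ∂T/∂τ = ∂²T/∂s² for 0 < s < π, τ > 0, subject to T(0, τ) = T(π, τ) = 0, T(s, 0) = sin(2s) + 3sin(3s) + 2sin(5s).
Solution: Using separation of variables T = X(s)G(τ):
Eigenfunctions: sin(ns), n = 1, 2, 3, ...
General solution: T(s, τ) = Σ c_n sin(ns) exp(-n² τ)
Matching T(s,0) = sin(2s) + 3sin(3s) + 2sin(5s) term by term: c_2=1, c_3=3, c_5=2.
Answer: T(s, τ) = exp(-4τ)sin(2s) + 3exp(-9τ)sin(3s) + 2exp(-25τ)sin(5s)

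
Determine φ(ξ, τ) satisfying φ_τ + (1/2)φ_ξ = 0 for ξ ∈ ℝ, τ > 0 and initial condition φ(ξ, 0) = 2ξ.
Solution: By method of characteristics (waves move right with speed 1/2):
Along characteristics ξ - (1/2)τ = const, φ is constant, so φ(ξ,τ) = f(ξ - (1/2)τ) with f = φ(·, 0).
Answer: φ(ξ, τ) = 2ξ - τ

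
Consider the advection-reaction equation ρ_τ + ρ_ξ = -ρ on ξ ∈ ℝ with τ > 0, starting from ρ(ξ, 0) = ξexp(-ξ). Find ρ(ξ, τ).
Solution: Substitute ρ = exp(-ξ)u.
Then ρ_ξ = exp(-ξ)(u_ξ - u), ρ_τ = exp(-ξ)u_τ; substituting and dividing by exp(-ξ), the lower-order terms cancel: u_τ + u_ξ = 0 (standard advection equation).
Data for u: u(ξ,0) = exp(ξ)ρ(ξ,0) = ξ.
By characteristics (dξ/dτ = 1), u(ξ,τ) = f(ξ - τ) with f = u(·, 0).
So u(ξ,τ) = ξ - τ, and ρ(ξ,τ) = exp(-ξ)u(ξ,τ).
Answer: ρ(ξ, τ) = ξexp(-ξ) - τexp(-ξ)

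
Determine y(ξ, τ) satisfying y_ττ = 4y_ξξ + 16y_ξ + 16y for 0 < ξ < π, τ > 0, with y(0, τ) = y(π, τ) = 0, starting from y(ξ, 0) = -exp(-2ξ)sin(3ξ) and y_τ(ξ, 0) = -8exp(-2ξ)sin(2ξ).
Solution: Substitute y = exp(-2ξ)u.
Then y_ξ = exp(-2ξ)(u_ξ - 2u), y_ξξ = exp(-2ξ)(u_ξξ - 4u_ξ + 4u), y_ττ = exp(-2ξ)u_ττ; substituting and dividing by exp(-2ξ), the lower-order terms cancel: u_ττ = 4u_ξξ (standard wave equation).
Data for u: u(ξ,0) = exp(2ξ)y(ξ,0) = -sin(3ξ); u_τ(ξ,0) = exp(2ξ)y_τ(ξ,0) = -8sin(2ξ). The boundary conditions carry over: u(0,τ) = u(π,τ) = 0.
Separating variables: u = Σ [A_n cos(ω_n τ) + B_n sin(ω_n τ)] sin(nξ), ω_n = 2n. From ICs (B_n = velocity coefficient / ω_n): A_3=-1, B_2=-2.
So u(ξ,τ) = -2sin(2ξ)sin(4τ) - sin(3ξ)cos(6τ), and y(ξ,τ) = exp(-2ξ)u(ξ,τ).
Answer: y(ξ, τ) = -2exp(-2ξ)sin(2ξ)sin(4τ) - exp(-2ξ)sin(3ξ)cos(6τ)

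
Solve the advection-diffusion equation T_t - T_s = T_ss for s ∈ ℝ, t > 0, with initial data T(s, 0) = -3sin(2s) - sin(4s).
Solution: Change to a moving frame: let η = s + t, σ = t and write T(s,t) = u(η,σ).
By the chain rule T_t = u_σ + u_η, T_s = u_η, T_ss = u_ηη.
Then T_t - T_s = u_σ: the advection term cancels and the PDE becomes the heat equation u_σ = u_ηη on η ∈ ℝ.
Initial data: u(η,0) = T(η,0) = -3sin(2η) - sin(4η).
On η ∈ ℝ each mode satisfies (sin(nη))″ = -n² sin(nη), so exp(-n²σ) sin(nη) solves the heat equation; by superposition u(η,σ) = Σ c_n exp(-n²σ) sin(nη).
Reading off the coefficients: c_2=-3, c_4=-1, so u(η,σ) = -3exp(-4σ)sin(2η) - exp(-16σ)sin(4η).
Substituting back η = s + t, σ = t: T(s,t) = u(s + t, t).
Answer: T(s, t) = -3exp(-4t)sin(2s + 2t) - exp(-16t)sin(4s + 4t)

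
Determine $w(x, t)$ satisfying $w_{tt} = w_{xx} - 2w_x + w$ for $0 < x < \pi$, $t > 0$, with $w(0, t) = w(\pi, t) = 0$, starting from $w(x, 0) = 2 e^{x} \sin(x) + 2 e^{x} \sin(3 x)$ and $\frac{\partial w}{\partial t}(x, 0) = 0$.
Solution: Substitute $w = e^{x}u$.
Then $w_x = e^{x}(u_x + u)$, $w_{xx} = e^{x}(u_{xx} + 2u_x + u)$, $w_{tt} = e^{x}u_{tt}$; substituting and dividing by $e^{x}$, the lower-order terms cancel: $u_{tt} = u_{xx}$ (standard wave equation).
Data for $u$: $u(x,0) = e^{-x}w(x,0) = 2 \sin(x) + 2 \sin(3 x)$; $u_t(x,0) = e^{-x}w_t(x,0) = 0$. The boundary conditions carry over: $u(0,t) = u(\pi,t) = 0$.
Separating variables: $u = \sum [A_n \cos(\omega_n t) + B_n \sin(\omega_n t)] \sin(nx)$, $\omega_n = n$. From ICs: $A_1=2, A_3=2$.
So $u(x,t) = 2 \sin(x) \cos(t) + 2 \sin(3 x) \cos(3 t)$, and $w(x,t) = e^{x}u(x,t)$.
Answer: $w(x, t) = 2 e^{x} \sin(x) \cos(t) + 2 e^{x} \sin(3 x) \cos(3 t)$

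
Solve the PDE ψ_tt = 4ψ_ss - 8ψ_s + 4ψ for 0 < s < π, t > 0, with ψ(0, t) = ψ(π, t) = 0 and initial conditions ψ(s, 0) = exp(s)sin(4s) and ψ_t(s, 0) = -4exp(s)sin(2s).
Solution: Substitute ψ = exp(s)u, i.e. u = exp(-s)ψ.
By the product rule, ψ_s = exp(s)(u_s + u), ψ_ss = exp(s)(u_ss + 2u_s + u), ψ_tt = exp(s)u_tt.
Substituting into the PDE and dividing by exp(s): u_tt = 4(u_ss + 2u_s + u) - 8(u_s + u) + 4u.
The lower-order terms cancel, leaving the standard wave equation u_tt = 4u_ss.
Initial data for u: u(s,0) = exp(-s)ψ(s,0) = sin(4s); u_t(s,0) = exp(-s)ψ_t(s,0) = -4sin(2s). The boundary conditions carry over: u(0,t) = u(π,t) = 0.
Solve for u:
  Using separation of variables u = X(s)T(t):
  Eigenfunctions: sin(ns), n = 1, 2, 3, ...
  General solution: u(s, t) = Σ [A_n cos(2n t) + B_n sin(2n t)] sin(ns)
  From u(s,0) = sin(4s): A_4=1. From u_t(s,0) = -4sin(2s), using u_t(s,0) = Σ ω_n B_n sin(ns) with ω_n = 2n: B_2 = (-4)/4 = -1.
Hence u(s,t) = -sin(2s)sin(4t) + sin(4s)cos(8t).
Transform back: ψ(s,t) = exp(s)u(s,t).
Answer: ψ(s, t) = -exp(s)sin(2s)sin(4t) + exp(s)sin(4s)cos(8t)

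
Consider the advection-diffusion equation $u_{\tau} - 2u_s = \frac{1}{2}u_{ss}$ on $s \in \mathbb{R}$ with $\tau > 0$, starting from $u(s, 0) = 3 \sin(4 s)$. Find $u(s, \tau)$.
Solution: Moving frame: $\eta = s + 2\tau$, $\sigma = \tau$, $u = w(\eta,\sigma)$, so $u_{\tau} = w_{\sigma} + 2w_{\eta}$ and $u_{ss} = w_{\eta\eta}$.
Hence $u_{\tau} - 2u_s = w_{\sigma}$ and the PDE becomes the heat equation $w_{\sigma} = \frac{1}{2}w_{\eta\eta}$ on $\eta \in \mathbb{R}$.
Initial data: $w(\eta,0) = u(\eta,0) = 3 \sin(4 \eta)$. Each mode $\sin(n\eta)$ decays as $e^{-n^2\sigma/2}$ on $\mathbb{R}$, so $w(\eta,\sigma) = \sum c_n e^{-n^2\sigma/2} \sin(n\eta)$ with $c_4=3$: $w(\eta,\sigma) = 3 e^{-8 \sigma} \sin(4 \eta)$.
Substituting back: $u(s,\tau) = w(s + 2\tau, \tau)$.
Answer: $u(s, \tau) = 3 e^{-8 \tau} \sin(8 \tau + 4 s)$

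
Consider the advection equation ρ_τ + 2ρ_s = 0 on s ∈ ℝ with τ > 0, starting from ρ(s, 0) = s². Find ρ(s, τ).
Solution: By characteristics (ds/dτ = 2), ρ(s,τ) = f(s - 2τ) with f = ρ(·, 0).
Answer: ρ(s, τ) = s² - 4sτ + 4τ²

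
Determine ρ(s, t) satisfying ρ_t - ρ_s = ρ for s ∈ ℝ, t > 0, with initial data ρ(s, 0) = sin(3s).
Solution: Substitute ρ = exp(t)u, i.e. u = exp(-t)ρ.
By the product rule, ρ_t = exp(t)(u_t + u), ρ_s = exp(t)u_s.
Substituting into the PDE and dividing by exp(t): u_t + u - u_s = u.
The lower-order terms cancel, leaving the standard advection equation u_t - u_s = 0.
Initial data for u: u(s,0) = ρ(s,0) = sin(3s).
Solve for u:
  By method of characteristics (waves move left with speed 1):
  Along characteristics s + t = const, u is constant, so u(s,t) = f(s + t) with f = u(·, 0).
Hence u(s,t) = sin(3s + 3t).
Transform back: ρ(s,t) = exp(t)u(s,t).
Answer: ρ(s, t) = exp(t)sin(3s + 3t)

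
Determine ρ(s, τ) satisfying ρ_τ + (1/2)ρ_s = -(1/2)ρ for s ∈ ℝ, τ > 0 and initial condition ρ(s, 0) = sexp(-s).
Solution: Substitute ρ = exp(-s)u, i.e. u = exp(s)ρ.
By the product rule, ρ_s = exp(-s)(u_s - u), ρ_τ = exp(-s)u_τ.
Substituting into the PDE and dividing by exp(-s): u_τ + (1/2)(u_s - u) = -(1/2)u.
The lower-order terms cancel, leaving the standard advection equation u_τ + (1/2)u_s = 0.
Initial data for u: u(s,0) = exp(s)ρ(s,0) = s.
Solve for u:
  By method of characteristics (waves move right with speed 1/2):
  Along characteristics s - (1/2)τ = const, u is constant, so u(s,τ) = f(s - (1/2)τ) with f = u(·, 0).
Hence u(s,τ) = s - (1/2)τ.
Transform back: ρ(s,τ) = exp(-s)u(s,τ).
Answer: ρ(s, τ) = sexp(-s) - (1/2)τexp(-s)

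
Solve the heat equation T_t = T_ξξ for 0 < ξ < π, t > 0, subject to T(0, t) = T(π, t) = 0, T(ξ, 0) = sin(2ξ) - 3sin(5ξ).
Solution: Using separation of variables T = X(ξ)G(t):
Eigenfunctions: sin(nξ), n = 1, 2, 3, ...
General solution: T(ξ, t) = Σ c_n sin(nξ) exp(-n² t)
Matching T(ξ,0) = sin(2ξ) - 3sin(5ξ) term by term: c_2=1, c_5=-3.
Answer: T(ξ, t) = exp(-4t)sin(2ξ) - 3exp(-25t)sin(5ξ)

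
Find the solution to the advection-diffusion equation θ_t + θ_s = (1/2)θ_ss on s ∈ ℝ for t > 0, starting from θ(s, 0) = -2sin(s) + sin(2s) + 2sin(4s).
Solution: Change to a moving frame: let η = s - t, σ = t and write θ(s,t) = u(η,σ).
By the chain rule θ_t = u_σ - u_η, θ_s = u_η, θ_ss = u_ηη.
Then θ_t + θ_s = u_σ: the advection term cancels and the PDE becomes the heat equation u_σ = (1/2)u_ηη on η ∈ ℝ.
Initial data: u(η,0) = θ(η,0) = -2sin(η) + sin(2η) + 2sin(4η).
On η ∈ ℝ each mode satisfies (sin(nη))″ = -n² sin(nη), so exp(-n²σ/2) sin(nη) solves the heat equation; by superposition u(η,σ) = Σ c_n exp(-n²σ/2) sin(nη).
Reading off the coefficients: c_1=-2, c_2=1, c_4=2, so u(η,σ) = exp(-2σ)sin(2η) + 2exp(-8σ)sin(4η) - 2exp(-σ/2)sin(η).
Substituting back η = s - t, σ = t: θ(s,t) = u(s - t, t).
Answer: θ(s, t) = exp(-2t)sin(2s - 2t) + 2exp(-8t)sin(4s - 4t) - 2exp(-t/2)sin(s - t)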